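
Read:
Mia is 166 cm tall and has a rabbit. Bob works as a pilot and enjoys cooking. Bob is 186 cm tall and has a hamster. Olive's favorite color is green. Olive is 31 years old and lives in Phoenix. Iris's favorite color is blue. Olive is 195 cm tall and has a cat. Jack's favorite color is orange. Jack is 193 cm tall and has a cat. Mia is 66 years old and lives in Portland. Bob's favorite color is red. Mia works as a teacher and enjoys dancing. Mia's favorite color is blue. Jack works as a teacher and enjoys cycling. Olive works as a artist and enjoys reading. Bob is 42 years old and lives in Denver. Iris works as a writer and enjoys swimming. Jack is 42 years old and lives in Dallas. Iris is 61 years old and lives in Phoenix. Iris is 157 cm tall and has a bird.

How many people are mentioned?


People: Bob, Jack, Iris, Mia, Olive. Count = 5

5


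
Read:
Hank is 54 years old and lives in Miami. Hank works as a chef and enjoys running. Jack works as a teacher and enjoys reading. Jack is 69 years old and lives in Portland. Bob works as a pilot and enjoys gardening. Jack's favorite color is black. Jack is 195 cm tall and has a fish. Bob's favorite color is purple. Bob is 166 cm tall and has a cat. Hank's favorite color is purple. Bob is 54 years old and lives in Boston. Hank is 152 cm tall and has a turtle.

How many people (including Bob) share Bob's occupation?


Bob is a pilot. Count = 1

1


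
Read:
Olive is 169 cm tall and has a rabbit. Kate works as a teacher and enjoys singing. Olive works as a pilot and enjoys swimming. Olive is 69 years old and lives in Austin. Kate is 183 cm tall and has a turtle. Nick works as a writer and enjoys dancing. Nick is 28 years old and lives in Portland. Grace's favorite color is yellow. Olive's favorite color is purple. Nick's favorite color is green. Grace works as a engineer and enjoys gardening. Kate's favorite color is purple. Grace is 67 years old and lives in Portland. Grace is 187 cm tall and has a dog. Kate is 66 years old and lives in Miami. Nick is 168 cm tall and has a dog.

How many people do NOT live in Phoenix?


Not in Phoenix: 4

4


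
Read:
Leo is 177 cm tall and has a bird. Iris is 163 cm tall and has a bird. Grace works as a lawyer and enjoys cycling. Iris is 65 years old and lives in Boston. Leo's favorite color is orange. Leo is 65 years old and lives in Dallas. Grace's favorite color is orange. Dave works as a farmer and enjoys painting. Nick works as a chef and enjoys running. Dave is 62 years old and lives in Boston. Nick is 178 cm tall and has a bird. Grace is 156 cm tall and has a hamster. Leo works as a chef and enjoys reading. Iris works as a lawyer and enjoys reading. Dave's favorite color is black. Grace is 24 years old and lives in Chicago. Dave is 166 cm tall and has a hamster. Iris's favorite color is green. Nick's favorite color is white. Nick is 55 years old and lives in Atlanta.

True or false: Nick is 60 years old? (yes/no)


Nick is actually 55. no

no


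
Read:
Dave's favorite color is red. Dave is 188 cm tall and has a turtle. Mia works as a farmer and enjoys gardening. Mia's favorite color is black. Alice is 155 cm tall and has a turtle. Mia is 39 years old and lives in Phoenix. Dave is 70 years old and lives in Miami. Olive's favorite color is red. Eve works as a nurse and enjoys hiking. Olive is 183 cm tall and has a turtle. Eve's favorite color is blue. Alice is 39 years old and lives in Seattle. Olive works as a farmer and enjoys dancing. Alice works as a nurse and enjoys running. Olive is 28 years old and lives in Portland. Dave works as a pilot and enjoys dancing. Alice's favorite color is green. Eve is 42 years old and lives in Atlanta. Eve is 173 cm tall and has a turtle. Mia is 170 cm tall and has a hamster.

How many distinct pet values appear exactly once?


Unique pet values: 1

1


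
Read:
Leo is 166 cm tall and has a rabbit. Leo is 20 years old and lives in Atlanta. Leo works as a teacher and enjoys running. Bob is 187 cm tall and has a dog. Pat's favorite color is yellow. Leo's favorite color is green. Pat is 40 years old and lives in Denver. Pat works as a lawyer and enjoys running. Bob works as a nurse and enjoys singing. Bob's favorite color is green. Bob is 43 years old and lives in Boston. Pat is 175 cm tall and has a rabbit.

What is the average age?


Sum=103, n=3, avg=34.33

34.33


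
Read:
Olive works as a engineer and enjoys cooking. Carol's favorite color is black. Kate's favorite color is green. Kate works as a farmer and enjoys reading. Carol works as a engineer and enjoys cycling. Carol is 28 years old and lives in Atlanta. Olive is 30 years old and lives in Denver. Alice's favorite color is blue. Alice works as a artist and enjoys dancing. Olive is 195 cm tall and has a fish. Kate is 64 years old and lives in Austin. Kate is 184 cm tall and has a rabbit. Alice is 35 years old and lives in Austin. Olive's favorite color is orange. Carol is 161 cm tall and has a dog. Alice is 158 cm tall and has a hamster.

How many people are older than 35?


Filter: 1

1


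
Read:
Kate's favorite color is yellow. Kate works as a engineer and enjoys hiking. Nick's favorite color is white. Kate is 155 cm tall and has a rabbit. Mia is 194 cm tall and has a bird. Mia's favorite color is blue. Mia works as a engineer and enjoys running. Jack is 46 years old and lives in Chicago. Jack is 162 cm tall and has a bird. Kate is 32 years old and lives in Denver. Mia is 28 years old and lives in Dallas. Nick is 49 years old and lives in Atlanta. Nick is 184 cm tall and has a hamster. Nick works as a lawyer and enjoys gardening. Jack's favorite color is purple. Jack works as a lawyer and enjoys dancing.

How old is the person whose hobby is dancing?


Person with hobby=dancing is Jack, age 46

46


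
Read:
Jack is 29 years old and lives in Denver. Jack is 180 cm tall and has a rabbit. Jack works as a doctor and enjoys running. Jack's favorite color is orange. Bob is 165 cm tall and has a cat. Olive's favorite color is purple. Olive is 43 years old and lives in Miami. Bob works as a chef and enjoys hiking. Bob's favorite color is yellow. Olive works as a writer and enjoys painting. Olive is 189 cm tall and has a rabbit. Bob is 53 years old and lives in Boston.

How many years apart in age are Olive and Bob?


43 vs 53, diff = 10

10


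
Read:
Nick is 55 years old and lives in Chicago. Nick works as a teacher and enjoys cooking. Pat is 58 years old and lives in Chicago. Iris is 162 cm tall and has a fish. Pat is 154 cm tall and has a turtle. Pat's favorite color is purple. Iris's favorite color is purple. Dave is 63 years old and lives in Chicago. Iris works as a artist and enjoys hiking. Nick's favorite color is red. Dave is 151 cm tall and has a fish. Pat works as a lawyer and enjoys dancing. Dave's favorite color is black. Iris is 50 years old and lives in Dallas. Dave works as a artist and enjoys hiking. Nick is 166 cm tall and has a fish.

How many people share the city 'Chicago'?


Count: 3

3


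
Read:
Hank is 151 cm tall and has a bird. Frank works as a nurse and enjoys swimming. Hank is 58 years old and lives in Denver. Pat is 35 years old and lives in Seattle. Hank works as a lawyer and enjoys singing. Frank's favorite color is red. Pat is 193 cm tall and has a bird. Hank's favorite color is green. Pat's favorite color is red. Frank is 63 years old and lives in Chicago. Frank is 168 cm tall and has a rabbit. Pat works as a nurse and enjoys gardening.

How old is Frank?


Frank is 63 years old

63


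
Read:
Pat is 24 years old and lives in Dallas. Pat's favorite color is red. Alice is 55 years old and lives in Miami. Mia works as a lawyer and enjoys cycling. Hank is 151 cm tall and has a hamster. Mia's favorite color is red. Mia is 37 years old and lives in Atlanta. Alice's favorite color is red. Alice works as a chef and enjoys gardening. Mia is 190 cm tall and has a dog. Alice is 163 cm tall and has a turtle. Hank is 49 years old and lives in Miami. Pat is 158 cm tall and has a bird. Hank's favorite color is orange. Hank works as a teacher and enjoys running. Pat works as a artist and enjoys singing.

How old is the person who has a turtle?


Person with turtle is Alice, age 55

55


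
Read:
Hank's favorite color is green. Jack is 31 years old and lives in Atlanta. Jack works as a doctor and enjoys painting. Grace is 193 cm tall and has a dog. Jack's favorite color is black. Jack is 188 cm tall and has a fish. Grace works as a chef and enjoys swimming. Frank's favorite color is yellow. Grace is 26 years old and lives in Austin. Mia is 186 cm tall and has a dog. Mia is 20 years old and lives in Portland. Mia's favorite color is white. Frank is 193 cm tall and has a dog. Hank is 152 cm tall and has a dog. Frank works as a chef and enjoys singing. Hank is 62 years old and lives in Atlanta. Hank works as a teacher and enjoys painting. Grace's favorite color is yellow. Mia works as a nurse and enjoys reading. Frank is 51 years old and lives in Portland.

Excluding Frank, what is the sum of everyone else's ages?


Sum (excluding Frank): 139

139


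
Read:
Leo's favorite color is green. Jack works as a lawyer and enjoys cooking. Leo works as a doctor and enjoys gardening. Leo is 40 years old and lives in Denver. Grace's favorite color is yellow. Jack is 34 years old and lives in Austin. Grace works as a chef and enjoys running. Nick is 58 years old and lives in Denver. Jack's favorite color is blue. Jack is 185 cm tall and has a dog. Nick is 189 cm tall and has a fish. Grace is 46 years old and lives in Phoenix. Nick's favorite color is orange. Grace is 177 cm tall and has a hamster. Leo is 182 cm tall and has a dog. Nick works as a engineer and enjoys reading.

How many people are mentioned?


People: Grace, Jack, Nick, Leo. Count = 4

4


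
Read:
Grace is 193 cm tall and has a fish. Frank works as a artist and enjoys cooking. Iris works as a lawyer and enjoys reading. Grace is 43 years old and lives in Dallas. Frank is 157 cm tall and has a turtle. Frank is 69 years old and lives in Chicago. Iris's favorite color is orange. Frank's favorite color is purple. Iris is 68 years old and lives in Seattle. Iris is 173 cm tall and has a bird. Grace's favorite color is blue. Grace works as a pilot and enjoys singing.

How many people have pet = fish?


Count: 1

1


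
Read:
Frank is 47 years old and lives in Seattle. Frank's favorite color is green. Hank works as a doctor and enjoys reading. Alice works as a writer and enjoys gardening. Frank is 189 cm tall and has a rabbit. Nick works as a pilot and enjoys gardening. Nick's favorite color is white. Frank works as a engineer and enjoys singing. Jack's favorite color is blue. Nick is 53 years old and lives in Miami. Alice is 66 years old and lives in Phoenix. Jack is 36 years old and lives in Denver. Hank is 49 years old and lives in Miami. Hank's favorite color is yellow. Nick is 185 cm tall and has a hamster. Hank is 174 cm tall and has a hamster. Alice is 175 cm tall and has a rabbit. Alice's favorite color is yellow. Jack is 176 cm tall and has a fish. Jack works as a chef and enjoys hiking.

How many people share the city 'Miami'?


Count: 2

2


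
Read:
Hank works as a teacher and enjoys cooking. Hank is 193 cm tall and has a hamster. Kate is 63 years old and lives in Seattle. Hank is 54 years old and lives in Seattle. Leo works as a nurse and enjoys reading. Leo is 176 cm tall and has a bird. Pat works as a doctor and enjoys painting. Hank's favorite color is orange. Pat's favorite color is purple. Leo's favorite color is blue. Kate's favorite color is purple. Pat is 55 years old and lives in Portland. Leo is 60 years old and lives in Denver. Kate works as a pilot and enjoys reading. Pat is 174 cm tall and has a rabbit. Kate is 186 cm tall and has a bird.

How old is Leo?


Leo is 60 years old

60


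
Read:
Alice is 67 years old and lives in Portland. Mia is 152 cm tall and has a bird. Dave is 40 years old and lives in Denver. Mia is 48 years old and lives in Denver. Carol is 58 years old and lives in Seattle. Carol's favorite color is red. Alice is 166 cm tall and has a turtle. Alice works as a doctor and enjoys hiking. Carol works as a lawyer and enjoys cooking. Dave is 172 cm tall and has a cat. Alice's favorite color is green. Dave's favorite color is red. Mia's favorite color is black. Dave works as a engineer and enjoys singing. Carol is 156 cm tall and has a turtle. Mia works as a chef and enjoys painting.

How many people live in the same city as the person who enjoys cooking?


Person with hobby cooking is Carol, city Seattle. Count = 1

1


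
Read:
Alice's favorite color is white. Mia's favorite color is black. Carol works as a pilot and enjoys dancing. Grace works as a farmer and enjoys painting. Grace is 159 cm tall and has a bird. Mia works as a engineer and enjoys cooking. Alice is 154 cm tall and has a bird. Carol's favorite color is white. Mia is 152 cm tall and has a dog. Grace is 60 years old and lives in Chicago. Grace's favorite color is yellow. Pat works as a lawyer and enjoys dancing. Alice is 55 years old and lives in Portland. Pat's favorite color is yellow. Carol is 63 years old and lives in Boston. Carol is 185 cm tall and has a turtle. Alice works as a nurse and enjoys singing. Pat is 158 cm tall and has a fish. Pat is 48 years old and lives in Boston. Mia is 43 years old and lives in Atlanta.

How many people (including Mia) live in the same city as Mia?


Mia lives in Atlanta. Count = 1

1


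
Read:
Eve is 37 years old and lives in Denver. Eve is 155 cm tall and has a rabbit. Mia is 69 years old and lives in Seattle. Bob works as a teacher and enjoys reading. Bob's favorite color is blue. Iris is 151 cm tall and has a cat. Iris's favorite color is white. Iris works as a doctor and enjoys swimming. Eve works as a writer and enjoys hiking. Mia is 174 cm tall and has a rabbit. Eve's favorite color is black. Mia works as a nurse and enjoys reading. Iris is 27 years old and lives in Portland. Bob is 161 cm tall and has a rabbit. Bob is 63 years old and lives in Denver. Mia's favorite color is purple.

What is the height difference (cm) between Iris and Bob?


|151 - 161| = 10

10


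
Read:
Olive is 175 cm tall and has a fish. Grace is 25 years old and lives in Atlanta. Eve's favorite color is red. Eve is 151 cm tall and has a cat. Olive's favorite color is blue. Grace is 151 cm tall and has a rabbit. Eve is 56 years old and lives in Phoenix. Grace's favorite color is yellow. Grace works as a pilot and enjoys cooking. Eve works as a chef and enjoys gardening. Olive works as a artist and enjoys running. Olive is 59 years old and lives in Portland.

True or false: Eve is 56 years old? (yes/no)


Eve is actually 56. yes

yes


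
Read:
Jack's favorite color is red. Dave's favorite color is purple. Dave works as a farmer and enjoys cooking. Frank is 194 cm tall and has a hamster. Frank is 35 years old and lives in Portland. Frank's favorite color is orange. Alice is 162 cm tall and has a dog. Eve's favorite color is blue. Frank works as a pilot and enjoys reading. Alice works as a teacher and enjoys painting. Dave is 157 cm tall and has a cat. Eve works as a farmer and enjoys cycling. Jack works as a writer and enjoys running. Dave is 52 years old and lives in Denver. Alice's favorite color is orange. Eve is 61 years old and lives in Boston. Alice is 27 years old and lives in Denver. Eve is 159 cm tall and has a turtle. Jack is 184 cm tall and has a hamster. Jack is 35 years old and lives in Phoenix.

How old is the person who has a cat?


Person with cat is Dave, age 52

52


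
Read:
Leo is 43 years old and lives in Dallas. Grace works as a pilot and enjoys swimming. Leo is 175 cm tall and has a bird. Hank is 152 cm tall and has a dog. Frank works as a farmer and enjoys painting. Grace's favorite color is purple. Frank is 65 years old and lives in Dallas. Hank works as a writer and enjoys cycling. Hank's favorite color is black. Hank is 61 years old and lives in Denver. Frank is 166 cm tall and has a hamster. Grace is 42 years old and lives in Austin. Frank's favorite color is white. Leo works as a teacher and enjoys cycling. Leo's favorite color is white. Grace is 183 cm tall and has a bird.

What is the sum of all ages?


43+65+42+61 = 211

211


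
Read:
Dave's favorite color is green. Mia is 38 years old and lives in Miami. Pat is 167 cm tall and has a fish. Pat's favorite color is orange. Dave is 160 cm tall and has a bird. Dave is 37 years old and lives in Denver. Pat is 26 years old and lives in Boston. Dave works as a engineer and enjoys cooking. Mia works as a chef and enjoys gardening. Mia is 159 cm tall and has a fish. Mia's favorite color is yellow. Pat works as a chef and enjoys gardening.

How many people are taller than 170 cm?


Taller than 170: 0

0


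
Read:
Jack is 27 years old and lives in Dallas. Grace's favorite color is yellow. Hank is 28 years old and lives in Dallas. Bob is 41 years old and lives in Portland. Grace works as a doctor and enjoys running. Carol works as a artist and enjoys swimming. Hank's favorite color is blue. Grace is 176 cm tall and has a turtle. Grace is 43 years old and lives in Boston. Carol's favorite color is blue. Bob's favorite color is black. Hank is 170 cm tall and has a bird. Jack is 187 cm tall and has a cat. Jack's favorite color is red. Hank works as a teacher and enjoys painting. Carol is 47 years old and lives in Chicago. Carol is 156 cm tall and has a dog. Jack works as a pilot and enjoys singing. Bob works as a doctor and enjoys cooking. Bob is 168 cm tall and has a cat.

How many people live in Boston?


Count in Boston: 1

1


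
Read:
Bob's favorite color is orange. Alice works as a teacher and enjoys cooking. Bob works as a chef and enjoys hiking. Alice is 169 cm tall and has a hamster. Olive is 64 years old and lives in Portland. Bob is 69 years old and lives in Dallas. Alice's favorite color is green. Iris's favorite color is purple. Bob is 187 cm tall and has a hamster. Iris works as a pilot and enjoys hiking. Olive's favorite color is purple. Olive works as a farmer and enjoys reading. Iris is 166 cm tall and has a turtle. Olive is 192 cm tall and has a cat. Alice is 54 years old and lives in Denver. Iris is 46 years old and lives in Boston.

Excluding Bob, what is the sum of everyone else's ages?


Sum (excluding Bob): 164

164


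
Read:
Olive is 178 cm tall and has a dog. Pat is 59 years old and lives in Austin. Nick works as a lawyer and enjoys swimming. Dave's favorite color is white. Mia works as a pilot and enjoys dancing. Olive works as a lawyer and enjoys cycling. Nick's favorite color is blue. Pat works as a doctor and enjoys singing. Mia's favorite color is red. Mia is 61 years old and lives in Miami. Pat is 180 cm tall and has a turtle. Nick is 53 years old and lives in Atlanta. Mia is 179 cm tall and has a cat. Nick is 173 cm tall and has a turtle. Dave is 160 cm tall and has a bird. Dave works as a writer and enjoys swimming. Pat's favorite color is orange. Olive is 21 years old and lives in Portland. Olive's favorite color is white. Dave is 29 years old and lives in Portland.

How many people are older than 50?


Filter: 3

3


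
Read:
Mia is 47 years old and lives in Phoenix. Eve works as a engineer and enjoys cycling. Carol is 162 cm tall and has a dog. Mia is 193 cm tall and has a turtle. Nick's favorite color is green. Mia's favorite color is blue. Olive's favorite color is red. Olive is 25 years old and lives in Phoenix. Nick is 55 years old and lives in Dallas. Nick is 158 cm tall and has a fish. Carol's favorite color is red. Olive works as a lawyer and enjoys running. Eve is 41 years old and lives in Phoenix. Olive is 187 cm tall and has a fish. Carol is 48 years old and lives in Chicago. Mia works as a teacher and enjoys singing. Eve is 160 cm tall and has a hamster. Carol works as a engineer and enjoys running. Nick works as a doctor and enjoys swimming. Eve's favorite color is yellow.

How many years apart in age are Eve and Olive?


41 vs 25, diff = 16

16


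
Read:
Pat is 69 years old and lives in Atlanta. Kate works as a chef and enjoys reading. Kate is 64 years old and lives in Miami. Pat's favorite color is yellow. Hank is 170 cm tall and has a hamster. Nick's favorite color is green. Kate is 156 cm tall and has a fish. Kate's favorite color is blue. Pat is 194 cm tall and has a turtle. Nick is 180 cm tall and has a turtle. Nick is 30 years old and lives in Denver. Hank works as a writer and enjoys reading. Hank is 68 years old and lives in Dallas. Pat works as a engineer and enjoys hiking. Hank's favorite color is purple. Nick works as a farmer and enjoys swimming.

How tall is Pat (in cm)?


Pat is 194 cm tall

194


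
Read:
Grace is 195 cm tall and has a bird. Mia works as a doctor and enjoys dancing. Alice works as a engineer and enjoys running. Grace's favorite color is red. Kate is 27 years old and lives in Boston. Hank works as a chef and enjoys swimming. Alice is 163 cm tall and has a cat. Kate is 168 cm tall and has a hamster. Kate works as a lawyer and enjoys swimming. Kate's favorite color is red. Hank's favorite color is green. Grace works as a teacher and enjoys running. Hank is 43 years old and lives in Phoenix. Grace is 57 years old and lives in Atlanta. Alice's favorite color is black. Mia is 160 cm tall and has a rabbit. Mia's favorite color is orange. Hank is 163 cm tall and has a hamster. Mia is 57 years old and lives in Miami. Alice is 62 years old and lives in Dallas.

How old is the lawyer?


The lawyer is Kate, age 27

27


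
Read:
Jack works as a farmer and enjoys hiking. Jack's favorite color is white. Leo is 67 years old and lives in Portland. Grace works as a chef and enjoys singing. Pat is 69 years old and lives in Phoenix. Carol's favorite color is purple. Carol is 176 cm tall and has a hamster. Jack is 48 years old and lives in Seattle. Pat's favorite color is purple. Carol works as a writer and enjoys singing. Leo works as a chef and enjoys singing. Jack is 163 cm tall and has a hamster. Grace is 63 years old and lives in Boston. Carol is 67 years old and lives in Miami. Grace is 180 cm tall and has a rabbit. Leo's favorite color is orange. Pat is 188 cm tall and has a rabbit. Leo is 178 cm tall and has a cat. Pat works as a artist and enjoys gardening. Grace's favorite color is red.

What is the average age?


Sum=314, n=5, avg=62.8

62.8


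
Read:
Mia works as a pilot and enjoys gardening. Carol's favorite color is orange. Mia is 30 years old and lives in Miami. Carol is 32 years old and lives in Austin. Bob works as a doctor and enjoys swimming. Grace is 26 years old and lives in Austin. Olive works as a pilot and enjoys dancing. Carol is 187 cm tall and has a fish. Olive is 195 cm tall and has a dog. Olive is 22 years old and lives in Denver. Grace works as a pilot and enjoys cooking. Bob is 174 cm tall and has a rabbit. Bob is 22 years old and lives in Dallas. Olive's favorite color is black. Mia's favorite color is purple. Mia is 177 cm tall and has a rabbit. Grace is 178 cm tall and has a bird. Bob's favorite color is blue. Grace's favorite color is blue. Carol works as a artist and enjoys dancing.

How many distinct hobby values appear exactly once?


Unique hobby values: 3

3


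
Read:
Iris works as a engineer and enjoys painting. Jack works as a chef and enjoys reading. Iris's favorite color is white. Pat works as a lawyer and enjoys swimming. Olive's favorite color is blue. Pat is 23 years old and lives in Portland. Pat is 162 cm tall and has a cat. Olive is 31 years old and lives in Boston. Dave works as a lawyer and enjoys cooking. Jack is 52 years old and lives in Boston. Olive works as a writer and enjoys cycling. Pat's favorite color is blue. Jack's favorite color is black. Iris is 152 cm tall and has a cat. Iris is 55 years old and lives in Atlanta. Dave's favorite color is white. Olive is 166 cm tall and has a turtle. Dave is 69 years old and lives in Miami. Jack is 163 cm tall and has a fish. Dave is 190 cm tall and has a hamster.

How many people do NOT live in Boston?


Not in Boston: 3

3


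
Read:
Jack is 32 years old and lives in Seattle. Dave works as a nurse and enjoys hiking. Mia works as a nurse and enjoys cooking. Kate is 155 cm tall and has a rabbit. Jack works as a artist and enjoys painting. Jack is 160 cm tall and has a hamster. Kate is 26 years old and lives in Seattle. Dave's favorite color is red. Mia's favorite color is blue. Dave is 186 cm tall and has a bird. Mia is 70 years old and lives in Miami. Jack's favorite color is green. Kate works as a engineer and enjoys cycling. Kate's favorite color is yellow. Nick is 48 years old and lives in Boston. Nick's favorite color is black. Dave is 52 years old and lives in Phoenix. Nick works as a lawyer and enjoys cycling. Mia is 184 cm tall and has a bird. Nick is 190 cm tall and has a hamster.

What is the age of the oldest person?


Oldest: Mia at 70

70


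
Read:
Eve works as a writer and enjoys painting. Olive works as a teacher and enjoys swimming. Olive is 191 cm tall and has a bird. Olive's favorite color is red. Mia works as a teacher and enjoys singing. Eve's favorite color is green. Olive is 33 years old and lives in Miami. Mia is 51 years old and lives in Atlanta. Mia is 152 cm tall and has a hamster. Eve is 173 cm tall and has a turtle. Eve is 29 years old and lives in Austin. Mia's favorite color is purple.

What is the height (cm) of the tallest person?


Tallest: Olive at 191 cm

191


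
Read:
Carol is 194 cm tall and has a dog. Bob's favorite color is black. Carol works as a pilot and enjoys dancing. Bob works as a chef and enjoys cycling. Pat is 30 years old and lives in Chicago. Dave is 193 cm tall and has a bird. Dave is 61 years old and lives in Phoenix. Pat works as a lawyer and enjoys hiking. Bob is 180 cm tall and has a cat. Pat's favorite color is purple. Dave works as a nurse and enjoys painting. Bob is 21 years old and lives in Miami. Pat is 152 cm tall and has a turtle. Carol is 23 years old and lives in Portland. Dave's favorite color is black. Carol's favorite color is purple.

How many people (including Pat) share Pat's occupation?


Pat is a lawyer. Count = 1

1


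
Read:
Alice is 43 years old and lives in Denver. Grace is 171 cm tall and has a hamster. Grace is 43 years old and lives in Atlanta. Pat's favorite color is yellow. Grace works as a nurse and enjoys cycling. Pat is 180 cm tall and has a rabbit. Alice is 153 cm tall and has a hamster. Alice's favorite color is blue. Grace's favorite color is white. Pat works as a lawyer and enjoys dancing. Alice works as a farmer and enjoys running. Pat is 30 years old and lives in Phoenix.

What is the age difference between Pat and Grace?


|30 - 43| = 13

13


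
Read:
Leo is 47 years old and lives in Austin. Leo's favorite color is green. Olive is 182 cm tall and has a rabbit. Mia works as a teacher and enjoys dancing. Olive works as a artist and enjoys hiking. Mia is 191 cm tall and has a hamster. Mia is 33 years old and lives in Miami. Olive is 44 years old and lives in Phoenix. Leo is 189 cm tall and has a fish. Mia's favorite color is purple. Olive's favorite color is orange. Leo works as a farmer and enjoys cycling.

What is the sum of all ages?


47+44+33 = 124

124


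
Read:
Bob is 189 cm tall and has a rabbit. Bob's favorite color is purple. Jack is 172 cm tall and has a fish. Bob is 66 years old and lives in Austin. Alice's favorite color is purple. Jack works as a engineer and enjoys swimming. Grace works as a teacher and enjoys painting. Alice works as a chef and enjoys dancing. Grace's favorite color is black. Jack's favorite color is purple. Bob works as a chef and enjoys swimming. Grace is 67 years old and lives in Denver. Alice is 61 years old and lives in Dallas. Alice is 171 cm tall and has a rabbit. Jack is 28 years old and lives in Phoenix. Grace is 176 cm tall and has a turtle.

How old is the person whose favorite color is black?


Person with favorite color=black is Grace, age 67

67


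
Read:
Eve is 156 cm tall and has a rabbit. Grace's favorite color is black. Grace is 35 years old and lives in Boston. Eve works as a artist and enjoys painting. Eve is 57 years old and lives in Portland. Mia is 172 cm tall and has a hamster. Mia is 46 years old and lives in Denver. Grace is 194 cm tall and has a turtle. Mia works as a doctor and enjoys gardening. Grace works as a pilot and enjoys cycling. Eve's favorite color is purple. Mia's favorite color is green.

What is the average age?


Sum=138, n=3, avg=46

46


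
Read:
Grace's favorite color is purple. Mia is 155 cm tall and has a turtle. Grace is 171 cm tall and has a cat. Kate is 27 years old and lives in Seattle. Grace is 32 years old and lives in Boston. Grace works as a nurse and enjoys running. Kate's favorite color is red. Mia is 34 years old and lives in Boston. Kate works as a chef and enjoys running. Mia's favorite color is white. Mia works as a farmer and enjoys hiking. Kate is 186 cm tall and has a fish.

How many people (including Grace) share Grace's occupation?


Grace is a nurse. Count = 1

1


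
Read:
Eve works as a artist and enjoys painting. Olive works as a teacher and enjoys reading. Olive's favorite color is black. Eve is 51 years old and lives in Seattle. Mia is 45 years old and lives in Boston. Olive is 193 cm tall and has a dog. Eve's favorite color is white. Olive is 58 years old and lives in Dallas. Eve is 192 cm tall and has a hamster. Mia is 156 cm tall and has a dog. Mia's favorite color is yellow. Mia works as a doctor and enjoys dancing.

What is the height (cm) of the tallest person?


Tallest: Olive at 193 cm

193


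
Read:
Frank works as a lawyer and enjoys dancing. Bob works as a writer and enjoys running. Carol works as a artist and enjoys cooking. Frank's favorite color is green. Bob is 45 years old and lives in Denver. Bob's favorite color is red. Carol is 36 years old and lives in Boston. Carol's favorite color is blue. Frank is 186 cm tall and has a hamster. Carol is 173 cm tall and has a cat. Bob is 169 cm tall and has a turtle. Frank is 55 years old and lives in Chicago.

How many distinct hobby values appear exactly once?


Unique hobby values: 3

3


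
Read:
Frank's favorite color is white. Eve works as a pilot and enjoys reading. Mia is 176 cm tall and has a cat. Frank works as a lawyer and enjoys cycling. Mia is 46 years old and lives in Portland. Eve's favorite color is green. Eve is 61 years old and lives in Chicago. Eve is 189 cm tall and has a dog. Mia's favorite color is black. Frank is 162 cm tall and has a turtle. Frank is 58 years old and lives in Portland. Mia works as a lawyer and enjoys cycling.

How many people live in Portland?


Count in Portland: 2

2


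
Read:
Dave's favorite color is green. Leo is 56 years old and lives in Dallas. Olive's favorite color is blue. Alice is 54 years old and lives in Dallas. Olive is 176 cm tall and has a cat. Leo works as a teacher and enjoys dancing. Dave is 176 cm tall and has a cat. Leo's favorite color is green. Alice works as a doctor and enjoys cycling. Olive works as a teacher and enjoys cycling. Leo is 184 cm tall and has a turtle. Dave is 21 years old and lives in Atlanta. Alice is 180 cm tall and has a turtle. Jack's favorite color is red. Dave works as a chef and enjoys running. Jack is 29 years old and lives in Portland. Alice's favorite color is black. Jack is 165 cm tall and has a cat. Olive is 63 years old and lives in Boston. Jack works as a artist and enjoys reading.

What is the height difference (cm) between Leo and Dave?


|184 - 176| = 8

8


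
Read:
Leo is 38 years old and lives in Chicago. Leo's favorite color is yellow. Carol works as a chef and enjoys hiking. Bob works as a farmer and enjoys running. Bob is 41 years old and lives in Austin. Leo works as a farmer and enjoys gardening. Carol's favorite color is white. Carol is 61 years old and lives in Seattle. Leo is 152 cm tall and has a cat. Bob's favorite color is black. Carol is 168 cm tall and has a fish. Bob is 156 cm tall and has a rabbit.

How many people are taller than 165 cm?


Taller than 165: 1

1


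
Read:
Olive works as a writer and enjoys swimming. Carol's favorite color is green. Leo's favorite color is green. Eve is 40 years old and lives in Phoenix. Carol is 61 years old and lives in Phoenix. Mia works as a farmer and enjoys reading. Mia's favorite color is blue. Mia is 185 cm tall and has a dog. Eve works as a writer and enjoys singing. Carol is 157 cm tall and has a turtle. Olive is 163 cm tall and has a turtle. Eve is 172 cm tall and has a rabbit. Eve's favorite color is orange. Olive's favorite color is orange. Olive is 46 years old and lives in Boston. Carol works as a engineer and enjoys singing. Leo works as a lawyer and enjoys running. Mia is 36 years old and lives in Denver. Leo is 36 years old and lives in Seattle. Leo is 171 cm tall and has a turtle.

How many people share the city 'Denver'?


Count: 1

1


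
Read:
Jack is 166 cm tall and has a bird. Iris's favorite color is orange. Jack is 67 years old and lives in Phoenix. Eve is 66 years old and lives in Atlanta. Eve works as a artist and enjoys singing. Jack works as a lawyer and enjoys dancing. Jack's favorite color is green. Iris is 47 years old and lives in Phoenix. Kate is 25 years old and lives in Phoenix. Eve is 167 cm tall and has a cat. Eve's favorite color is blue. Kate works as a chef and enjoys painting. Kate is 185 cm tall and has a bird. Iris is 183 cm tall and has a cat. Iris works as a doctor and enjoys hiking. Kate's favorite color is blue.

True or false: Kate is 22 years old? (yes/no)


Kate is actually 25. no

no


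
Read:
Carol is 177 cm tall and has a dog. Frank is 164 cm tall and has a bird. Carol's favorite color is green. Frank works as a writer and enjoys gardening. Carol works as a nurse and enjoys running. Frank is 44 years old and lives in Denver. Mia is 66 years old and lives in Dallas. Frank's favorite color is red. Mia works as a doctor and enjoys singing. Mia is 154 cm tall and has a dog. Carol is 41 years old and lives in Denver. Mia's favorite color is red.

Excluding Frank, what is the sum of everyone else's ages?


Sum (excluding Frank): 107

107


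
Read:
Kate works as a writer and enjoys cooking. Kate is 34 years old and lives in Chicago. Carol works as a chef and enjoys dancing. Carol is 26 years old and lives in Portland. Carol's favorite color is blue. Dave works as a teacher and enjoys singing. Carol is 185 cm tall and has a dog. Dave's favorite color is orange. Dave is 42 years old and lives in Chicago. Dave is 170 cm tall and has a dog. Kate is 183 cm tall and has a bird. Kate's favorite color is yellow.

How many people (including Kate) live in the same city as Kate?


Kate lives in Chicago. Count = 2

2


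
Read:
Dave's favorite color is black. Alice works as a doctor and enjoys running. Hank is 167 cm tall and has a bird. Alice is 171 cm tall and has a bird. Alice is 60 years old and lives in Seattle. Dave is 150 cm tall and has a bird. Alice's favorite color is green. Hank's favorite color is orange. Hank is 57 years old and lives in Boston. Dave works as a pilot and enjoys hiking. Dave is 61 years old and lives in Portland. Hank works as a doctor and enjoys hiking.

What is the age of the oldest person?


Oldest: Dave at 61

61


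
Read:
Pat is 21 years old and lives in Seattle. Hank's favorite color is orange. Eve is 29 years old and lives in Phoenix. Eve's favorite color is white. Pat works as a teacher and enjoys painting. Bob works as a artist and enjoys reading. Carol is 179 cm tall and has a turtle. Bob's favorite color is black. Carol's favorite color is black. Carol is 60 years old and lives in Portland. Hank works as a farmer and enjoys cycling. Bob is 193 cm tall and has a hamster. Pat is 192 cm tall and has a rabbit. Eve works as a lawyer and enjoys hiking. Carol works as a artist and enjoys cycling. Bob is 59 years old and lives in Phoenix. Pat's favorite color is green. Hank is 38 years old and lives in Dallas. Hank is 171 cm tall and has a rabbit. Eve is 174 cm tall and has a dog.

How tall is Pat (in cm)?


Pat is 192 cm tall

192


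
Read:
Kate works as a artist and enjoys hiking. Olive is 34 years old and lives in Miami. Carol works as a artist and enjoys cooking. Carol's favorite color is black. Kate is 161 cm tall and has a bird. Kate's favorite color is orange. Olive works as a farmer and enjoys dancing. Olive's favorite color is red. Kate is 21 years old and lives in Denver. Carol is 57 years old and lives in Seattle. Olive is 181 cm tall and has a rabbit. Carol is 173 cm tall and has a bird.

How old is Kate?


Kate is 21 years old

21


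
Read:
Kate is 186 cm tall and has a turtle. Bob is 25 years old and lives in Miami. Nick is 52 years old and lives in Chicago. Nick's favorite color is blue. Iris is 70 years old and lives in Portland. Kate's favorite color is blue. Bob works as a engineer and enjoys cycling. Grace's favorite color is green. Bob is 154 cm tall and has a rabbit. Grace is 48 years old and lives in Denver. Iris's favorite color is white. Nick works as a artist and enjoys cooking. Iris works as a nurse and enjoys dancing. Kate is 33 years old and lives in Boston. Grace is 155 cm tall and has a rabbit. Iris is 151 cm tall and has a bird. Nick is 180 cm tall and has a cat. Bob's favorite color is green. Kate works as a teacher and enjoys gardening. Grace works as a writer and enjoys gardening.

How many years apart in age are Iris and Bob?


70 vs 25, diff = 45

45


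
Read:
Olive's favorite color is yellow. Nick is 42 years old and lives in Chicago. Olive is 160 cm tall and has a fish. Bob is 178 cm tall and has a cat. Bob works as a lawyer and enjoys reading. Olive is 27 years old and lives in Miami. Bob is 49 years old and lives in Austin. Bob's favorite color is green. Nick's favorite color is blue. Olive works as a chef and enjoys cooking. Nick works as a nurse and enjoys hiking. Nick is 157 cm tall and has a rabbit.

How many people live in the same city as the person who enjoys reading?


Person with hobby reading is Bob, city Austin. Count = 1

1


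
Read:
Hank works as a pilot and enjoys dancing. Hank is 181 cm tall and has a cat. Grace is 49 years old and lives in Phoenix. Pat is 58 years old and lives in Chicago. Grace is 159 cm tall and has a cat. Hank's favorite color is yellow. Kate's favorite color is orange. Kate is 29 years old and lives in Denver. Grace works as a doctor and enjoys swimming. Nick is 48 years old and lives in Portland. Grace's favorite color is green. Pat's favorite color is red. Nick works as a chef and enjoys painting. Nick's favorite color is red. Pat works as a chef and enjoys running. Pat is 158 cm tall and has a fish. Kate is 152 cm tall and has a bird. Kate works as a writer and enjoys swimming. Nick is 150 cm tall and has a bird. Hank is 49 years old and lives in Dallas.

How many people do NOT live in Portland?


Not in Portland: 4

4


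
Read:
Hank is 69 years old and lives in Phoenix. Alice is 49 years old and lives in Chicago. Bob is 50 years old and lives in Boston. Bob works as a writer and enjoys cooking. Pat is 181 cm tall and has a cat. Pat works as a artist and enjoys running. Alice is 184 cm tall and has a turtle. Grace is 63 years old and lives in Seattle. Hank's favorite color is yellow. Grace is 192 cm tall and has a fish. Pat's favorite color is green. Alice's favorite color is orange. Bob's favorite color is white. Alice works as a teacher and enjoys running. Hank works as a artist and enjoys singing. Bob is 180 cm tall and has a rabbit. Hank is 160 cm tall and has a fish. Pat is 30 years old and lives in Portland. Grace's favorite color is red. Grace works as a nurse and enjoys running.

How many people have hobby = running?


Count: 3

3


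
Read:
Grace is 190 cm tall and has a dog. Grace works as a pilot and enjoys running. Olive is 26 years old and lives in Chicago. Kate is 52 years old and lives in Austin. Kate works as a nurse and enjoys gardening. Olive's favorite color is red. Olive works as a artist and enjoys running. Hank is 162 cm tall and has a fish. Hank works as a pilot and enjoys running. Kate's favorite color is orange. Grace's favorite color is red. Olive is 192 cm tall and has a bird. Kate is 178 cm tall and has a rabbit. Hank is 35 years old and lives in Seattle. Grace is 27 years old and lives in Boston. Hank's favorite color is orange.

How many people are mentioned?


People: Hank, Olive, Kate, Grace. Count = 4

4
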